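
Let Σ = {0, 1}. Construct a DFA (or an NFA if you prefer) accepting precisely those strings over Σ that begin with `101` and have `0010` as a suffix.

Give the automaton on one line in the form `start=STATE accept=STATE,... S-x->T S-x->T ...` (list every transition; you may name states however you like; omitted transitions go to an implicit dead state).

start=q0 accept=q8 q0-0->q1 q0-1->q2 q1-0->q1 q1-1->q1 q2-0->q3 q2-1->q1 q3-0->q1 q3-1->q4 q4-0->q5 q4-1->q4 q5-0->q6 q5-1->q4 q6-0->q6 q6-1->q7 q7-0->q8 q7-1->q4 q8-0->q6 q8-1->q4

Build one automaton per condition and run them in lockstep. The first has 5 states tracking whether the input so far still matches the prefix `101`; the second has 5 states tracking how much of the suffix `0010` has currently been matched. A product state is a pair (one from each), accepting exactly when both do. Equivalent product states are then merged.
A 9-state machine:
        0   1  
>  q0   q1  q2 
   q1   q1  q1 
   q2   q3  q1 
   q3   q1  q4 
   q4   q5  q4 
   q5   q6  q4 
   q6   q6  q7 
   q7   q8  q4 
 * q8   q6  q4 
(> = start, * = accepting)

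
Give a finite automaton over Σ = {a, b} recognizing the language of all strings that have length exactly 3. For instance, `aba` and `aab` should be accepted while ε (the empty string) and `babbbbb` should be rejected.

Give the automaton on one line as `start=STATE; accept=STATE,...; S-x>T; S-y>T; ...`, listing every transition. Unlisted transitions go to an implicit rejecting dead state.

start=q0; accept=q3; q0-a>q1; q0-b>q1; q1-a>q2; q1-b>q2; q2-a>q3; q2-b>q3; q3-a>q4; q3-b>q4; q4-a>q4; q4-b>q4

We only need to distinguish lengths 0, 1, …, 3, and '>3'. Chain q0 → q1 → q2 → q3 → q4 on every symbol, with q4 looping. Accepting states: {q3}.
5 states suffice.
        a   b  
>  q0   q1  q1 
   q1   q2  q2 
   q2   q3  q3 
 * q3   q4  q4 
   q4   q4  q4 
(> = start, * = accepting)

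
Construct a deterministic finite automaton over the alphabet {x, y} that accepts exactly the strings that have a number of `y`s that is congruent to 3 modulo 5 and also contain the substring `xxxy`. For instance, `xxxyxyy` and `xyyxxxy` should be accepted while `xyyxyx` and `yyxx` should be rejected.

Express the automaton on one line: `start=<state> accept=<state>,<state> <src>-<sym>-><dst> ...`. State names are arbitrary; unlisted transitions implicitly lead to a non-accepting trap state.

Handle the two conditions separately and then intersect. The first has 5 states tracking the count of `y`s modulo 5; the second has 5 states tracking whether and how much of `xxxy` has been seen. A product state is a pair (one from each), accepting exactly when both do. Equivalent product states are then merged.
A 21-state machine:
       x  y 
>  A   B  C 
   B   D  C 
   C   E  F 
   D   G  C 
   E   H  F 
   F   I  J 
   G   G  K 
   H   K  F 
   I   L  J 
   J   M  N 
   K   K  O 
   L   O  J 
   M   P  N 
   N   Q  A 
   O   O  R 
   P   S  N 
   Q   T  A 
 * R   R  U 
   S   S  U 
   T   U  A 
   U   U  G 
(> = start, * = accepting)

start=A accept=R A-x->B A-y->C B-x->D B-y->C C-x->E C-y->F D-x->G D-y->C E-x->H E-y->F F-x->I F-y->J G-x->G G-y->K H-x->K H-y->F I-x->L I-y->J J-x->M J-y->N K-x->K K-y->O L-x->O L-y->J M-x->P M-y->N N-x->Q N-y->A O-x->O O-y->R P-x->S P-y->N Q-x->T Q-y->A R-x->R R-y->U S-x->S S-y->U T-x->U T-y->A U-x->U U-y->G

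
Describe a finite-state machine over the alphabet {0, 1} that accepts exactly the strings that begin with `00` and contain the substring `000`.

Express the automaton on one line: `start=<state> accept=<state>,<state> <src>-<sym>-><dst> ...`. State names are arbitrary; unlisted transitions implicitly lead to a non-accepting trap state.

Build one automaton per condition and run them in lockstep. One (4 states) tracks whether the input so far still matches the prefix `00`; the other (4 states) tracks whether and how much of `000` has been seen. Each combined state is a pair, one component from each; accept when both components accept. After merging equivalent states the machine shrinks.
With 7 states:
        0   1  
>  q0   q1  q2 
   q1   q3  q2 
   q2   q2  q2 
   q3   q4  q5 
 * q4   q4  q4 
   q5   q6  q5 
   q6   q3  q5 
(> = start, * = accepting)

start=q0 accept=q4 q0-0->q1 q0-1->q2 q1-0->q3 q1-1->q2 q2-0->q2 q2-1->q2 q3-0->q4 q3-1->q5 q4-0->q4 q4-1->q4 q5-0->q6 q5-1->q5 q6-0->q3 q6-1->q5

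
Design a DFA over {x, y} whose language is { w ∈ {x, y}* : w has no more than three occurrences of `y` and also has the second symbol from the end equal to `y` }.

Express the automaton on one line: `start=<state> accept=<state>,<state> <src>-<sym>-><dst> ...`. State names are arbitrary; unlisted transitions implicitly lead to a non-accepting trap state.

start=s0 accept=s5,s6,s9,s10,s13 s0-x->s1 s0-y->s2 s1-x->s3 s1-y->s4 s2-x->s5 s2-y->s6 s3-x->s3 s3-y->s4 s4-x->s5 s4-y->s6 s5-x->s7 s5-y->s8 s6-x->s9 s6-y->s10 s7-x->s7 s7-y->s8 s8-x->s9 s8-y->s10 s9-x->s11 s9-y->s12 s10-x->s13 s10-y->s14 s11-x->s11 s11-y->s12 s12-x->s13 s12-y->s14 s13-x->s15 s13-y->s16 s14-x->s17 s14-y->s14 s15-x->s15 s15-y->s16 s16-x->s17 s16-y->s14 s17-x->s18 s17-y->s16 s18-x->s18 s18-y->s16

Handle the two conditions separately and then intersect. The first has 5 states tracking the count of `y`s, saturating at 4; the second has 7 states tracking the last 2 symbols read. A product state is a pair (one from each), accepting exactly when both do.
          x    y  
>  s0     s1   s2 
   s1     s3   s4 
   s2     s5   s6 
   s3     s3   s4 
   s4     s5   s6 
 * s5     s7   s8 
 * s6     s9  s10 
   s7     s7   s8 
   s8     s9  s10 
 * s9    s11  s12 
 * s10   s13  s14 
   s11   s11  s12 
   s12   s13  s14 
 * s13   s15  s16 
   s14   s17  s14 
   s15   s15  s16 
   s16   s17  s14 
   s17   s18  s16 
   s18   s18  s16 
(> = start, * = accepting)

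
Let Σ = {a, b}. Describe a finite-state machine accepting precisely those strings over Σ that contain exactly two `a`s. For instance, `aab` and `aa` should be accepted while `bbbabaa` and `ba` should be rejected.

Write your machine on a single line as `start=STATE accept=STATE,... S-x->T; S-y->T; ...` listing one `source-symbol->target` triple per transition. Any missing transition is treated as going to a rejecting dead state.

Count `a`s, saturating at 3: states s0 through s2 mean 0 through 2 `a`s seen; s3 means more than 2. Each `a` increments (capped at s3); other symbols loop. Accept from {s2}.
With 4 states:
        a   b  
>  s0   s1  s0 
   s1   s2  s1 
 * s2   s3  s2 
   s3   s3  s3 
(> = start, * = accepting)

start=s0; accept=s2; s0-a->s1; s0-b->s0; s1-a->s2; s1-b->s1; s2-a->s3; s2-b->s2; s3-a->s3; s3-b->s3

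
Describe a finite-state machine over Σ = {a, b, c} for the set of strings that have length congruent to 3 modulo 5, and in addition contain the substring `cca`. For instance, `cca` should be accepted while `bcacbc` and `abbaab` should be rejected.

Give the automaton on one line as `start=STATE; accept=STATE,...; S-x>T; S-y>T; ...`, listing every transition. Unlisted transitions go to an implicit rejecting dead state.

start=S0; accept=S9; S0-a>S1; S0-b>S1; S0-c>S2; S1-a>S3; S1-b>S3; S1-c>S4; S2-a>S3; S2-b>S3; S2-c>S5; S3-a>S6; S3-b>S6; S3-c>S7; S4-a>S6; S4-b>S6; S4-c>S8; S5-a>S9; S5-b>S6; S5-c>S8; S6-a>S10; S6-b>S10; S6-c>S11; S7-a>S10; S7-b>S10; S7-c>S12; S8-a>S13; S8-b>S10; S8-c>S12; S9-a>S13; S9-b>S13; S9-c>S13; S10-a>S0; S10-b>S0; S10-c>S14; S11-a>S0; S11-b>S0; S11-c>S15; S12-a>S16; S12-b>S0; S12-c>S15; S13-a>S16; S13-b>S16; S13-c>S16; S14-a>S1; S14-b>S1; S14-c>S17; S15-a>S18; S15-b>S1; S15-c>S17; S16-a>S18; S16-b>S18; S16-c>S18; S17-a>S19; S17-b>S3; S17-c>S5; S18-a>S19; S18-b>S19; S18-c>S19; S19-a>S9; S19-b>S9; S19-c>S9

Run two small machines in parallel and take their product. The first has 5 states tracking the input length modulo 5; the second has 4 states tracking whether and how much of `cca` has been seen. A product state is a pair (one from each), accepting exactly when both do.
          a    b    c  
>  S0     S1   S1   S2 
   S1     S3   S3   S4 
   S2     S3   S3   S5 
   S3     S6   S6   S7 
   S4     S6   S6   S8 
   S5     S9   S6   S8 
   S6    S10  S10  S11 
   S7    S10  S10  S12 
   S8    S13  S10  S12 
 * S9    S13  S13  S13 
   S10    S0   S0  S14 
   S11    S0   S0  S15 
   S12   S16   S0  S15 
   S13   S16  S16  S16 
   S14    S1   S1  S17 
   S15   S18   S1  S17 
   S16   S18  S18  S18 
   S17   S19   S3   S5 
   S18   S19  S19  S19 
   S19    S9   S9   S9 
(> = start, * = accepting)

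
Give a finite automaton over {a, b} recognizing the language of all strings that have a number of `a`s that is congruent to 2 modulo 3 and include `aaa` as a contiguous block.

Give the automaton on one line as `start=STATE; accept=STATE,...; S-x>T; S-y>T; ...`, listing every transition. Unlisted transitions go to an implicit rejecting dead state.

Build one automaton per condition and run them in lockstep. The first has 3 states tracking the count of `a`s modulo 3; the second has 4 states tracking whether and how much of `aaa` has been seen. A product state is a pair (one from each), accepting exactly when both do.
12 states suffice.
          a    b  
>  q0     q1   q0 
   q1     q2   q3 
   q2     q4   q5 
   q3     q6   q3 
   q4     q7   q4 
   q5     q8   q5 
   q6     q9   q5 
   q7    q10   q7 
   q8    q11   q0 
   q9     q7   q0 
 * q10    q4  q10 
   q11   q10   q3 
(> = start, * = accepting)

start=q0; accept=q10; q0-a>q1; q0-b>q0; q1-a>q2; q1-b>q3; q2-a>q4; q2-b>q5; q3-a>q6; q3-b>q3; q4-a>q7; q4-b>q4; q5-a>q8; q5-b>q5; q6-a>q9; q6-b>q5; q7-a>q10; q7-b>q7; q8-a>q11; q8-b>q0; q9-a>q7; q9-b>q0; q10-a>q4; q10-b>q10; q11-a>q10; q11-b>q3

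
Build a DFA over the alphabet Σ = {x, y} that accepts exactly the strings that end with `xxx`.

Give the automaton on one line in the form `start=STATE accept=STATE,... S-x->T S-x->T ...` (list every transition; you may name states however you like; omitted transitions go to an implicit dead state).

Let each state record the length of the longest suffix of the input read so far that is also a prefix of `xxx`. q1 means the last symbol is `x`; q2 means the last 2 symbols are `xx`; q3 means the last 3 symbols are `xxx`. Accept only at q3, where the string currently ends in `xxx`.
With 4 states:
        x   y  
>  q0   q1  q0 
   q1   q2  q0 
   q2   q3  q0 
 * q3   q3  q0 
(> = start, * = accepting)

start=q0 accept=q3 q0-x->q1 q0-y->q0 q1-x->q2 q1-y->q0 q2-x->q3 q2-y->q0 q3-x->q3 q3-y->q0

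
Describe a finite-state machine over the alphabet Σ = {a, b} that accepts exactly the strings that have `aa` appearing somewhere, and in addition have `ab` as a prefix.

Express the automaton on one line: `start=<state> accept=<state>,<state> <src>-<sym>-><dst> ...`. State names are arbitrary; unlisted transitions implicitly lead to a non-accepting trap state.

start=S0 accept=S5 S0-a->S1 S0-b->S2 S1-a->S2 S1-b->S3 S2-a->S2 S2-b->S2 S3-a->S4 S3-b->S3 S4-a->S5 S4-b->S3 S5-a->S5 S5-b->S5

Handle the two conditions separately and then intersect. One (3 states) tracks whether and how much of `aa` has been seen; the other (4 states) tracks whether the input so far still matches the prefix `ab`. Each combined state is a pair, one component from each; accept when both components accept. After merging equivalent states the machine shrinks.
        a   b  
>  S0   S1  S2 
   S1   S2  S3 
   S2   S2  S2 
   S3   S4  S3 
   S4   S5  S3 
 * S5   S5  S5 
(> = start, * = accepting)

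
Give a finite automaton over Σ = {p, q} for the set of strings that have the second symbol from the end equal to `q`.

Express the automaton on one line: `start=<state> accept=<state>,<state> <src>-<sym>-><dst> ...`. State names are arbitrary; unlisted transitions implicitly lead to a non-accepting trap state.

start=s0 accept=s5,s6 s0-p->s1 s0-q->s2 s1-p->s3 s1-q->s4 s2-p->s5 s2-q->s6 s3-p->s3 s3-q->s4 s4-p->s5 s4-q->s6 s5-p->s3 s5-q->s4 s6-p->s5 s6-q->s6

Because acceptance depends on a position counted from the end, the machine has to buffer the most recent 2 symbols. Make each state the string of the last up-to-2 symbols read; on input `x` shift the window left and append `x`. Accept when the buffered window has length 2 and begins with `q`.
A 7-state machine:
        p   q  
>  s0   s1  s2 
   s1   s3  s4 
   s2   s5  s6 
   s3   s3  s4 
   s4   s5  s6 
 * s5   s3  s4 
 * s6   s5  s6 
(> = start, * = accepting)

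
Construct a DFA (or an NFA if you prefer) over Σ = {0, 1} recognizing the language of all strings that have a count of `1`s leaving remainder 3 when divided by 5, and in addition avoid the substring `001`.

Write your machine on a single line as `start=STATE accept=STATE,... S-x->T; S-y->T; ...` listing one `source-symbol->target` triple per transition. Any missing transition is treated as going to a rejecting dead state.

start=q0; accept=q9,q12,q15; q0-0->q1; q0-1->q2; q1-0->q3; q1-1->q2; q2-0->q4; q2-1->q5; q3-0->q3; q3-1->q6; q4-0->q7; q4-1->q5; q5-0->q8; q5-1->q9; q6-0->q6; q6-1->q10; q7-0->q7; q7-1->q10; q8-0->q11; q8-1->q9; q9-0->q12; q9-1->q13; q10-0->q10; q10-1->q14; q11-0->q11; q11-1->q14; q12-0->q15; q12-1->q13; q13-0->q16; q13-1->q0; q14-0->q14; q14-1->q17; q15-0->q15; q15-1->q17; q16-0->q18; q16-1->q0; q17-0->q17; q17-1->q19; q18-0->q18; q18-1->q19; q19-0->q19; q19-1->q6

Run two small machines in parallel and take their product. The first has 5 states tracking the count of `1`s modulo 5; the second has 4 states tracking partial matches of the forbidden pattern `001`. A product state is a pair (one from each), accepting exactly when both do.
A 20-state machine:
          0    1  
>  q0     q1   q2 
   q1     q3   q2 
   q2     q4   q5 
   q3     q3   q6 
   q4     q7   q5 
   q5     q8   q9 
   q6     q6  q10 
   q7     q7  q10 
   q8    q11   q9 
 * q9    q12  q13 
   q10   q10  q14 
   q11   q11  q14 
 * q12   q15  q13 
   q13   q16   q0 
   q14   q14  q17 
 * q15   q15  q17 
   q16   q18   q0 
   q17   q17  q19 
   q18   q18  q19 
   q19   q19   q6 
(> = start, * = accepting)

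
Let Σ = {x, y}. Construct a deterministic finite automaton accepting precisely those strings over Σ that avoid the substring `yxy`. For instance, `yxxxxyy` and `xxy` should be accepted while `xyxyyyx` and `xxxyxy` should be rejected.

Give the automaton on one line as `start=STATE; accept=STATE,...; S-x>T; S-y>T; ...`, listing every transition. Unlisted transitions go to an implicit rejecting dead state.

Track partial matches of the forbidden pattern `yxy`. State q3 is a dead state reached once `yxy` has occurred; every other state accepts. q0 means no part of `yxy` is currently matched.
With 4 states:
        x   y  
>* q0   q0  q1 
 * q1   q2  q1 
 * q2   q0  q3 
   q3   q3  q3 
(> = start, * = accepting)

start=q0; accept=q0,q1,q2; q0-x>q0; q0-y>q1; q1-x>q2; q1-y>q1; q2-x>q0; q2-y>q3; q3-x>q3; q3-y>q3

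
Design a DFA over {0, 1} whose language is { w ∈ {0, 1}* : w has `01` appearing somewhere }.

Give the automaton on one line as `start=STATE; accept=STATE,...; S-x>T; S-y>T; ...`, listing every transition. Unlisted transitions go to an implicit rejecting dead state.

start=s0; accept=s2; s0-0>s1; s0-1>s0; s1-0>s1; s1-1>s2; s2-0>s2; s2-1>s2

States s0..s1 record the length of the longest prefix of `01` that matches the current input suffix. Reaching s2 means `01` has been seen, and we stay there forever. Accept from s2.
3 states suffice.
        0   1  
>  s0   s1  s0 
   s1   s1  s2 
 * s2   s2  s2 
(> = start, * = accepting)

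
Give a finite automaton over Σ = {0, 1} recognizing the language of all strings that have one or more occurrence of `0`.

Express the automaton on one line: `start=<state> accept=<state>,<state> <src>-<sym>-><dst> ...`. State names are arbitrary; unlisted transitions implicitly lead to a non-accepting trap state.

start=s0 accept=s1,s2 s0-0->s1 s0-1->s0 s1-0->s2 s1-1->s1 s2-0->s2 s2-1->s2

Count `0`s, saturating at 2: state s0 means no `0` yet, s1 means one `0` seen, s2 means more than one. Each `0` increments (capped at s2); other symbols loop. Accept from {s1, s2}.
A 3-state machine:
        0   1  
>  s0   s1  s0 
 * s1   s2  s1 
 * s2   s2  s2 
(> = start, * = accepting)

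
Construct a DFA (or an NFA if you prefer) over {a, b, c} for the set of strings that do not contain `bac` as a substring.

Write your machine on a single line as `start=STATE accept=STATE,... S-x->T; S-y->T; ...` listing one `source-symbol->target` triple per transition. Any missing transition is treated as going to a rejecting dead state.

This is the complement of 'contains `bac`'. Use the same substring-matching states — q0 through q3 holding how much of `bac` has just been matched — but flip the accepting set: everything except the trap q3 accepts.
        a   b   c  
>* q0   q0  q1  q0 
 * q1   q2  q1  q0 
 * q2   q0  q1  q3 
   q3   q3  q3  q3 
(> = start, * = accepting)

start=q0; accept=q0,q1,q2; q0-a->q0; q0-b->q1; q0-c->q0; q1-a->q2; q1-b->q1; q1-c->q0; q2-a->q0; q2-b->q1; q2-c->q3; q3-a->q3; q3-b->q3; q3-c->q3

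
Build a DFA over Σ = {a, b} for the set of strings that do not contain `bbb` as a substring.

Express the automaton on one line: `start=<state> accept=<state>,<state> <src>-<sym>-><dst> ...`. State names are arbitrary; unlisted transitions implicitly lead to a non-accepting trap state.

This is the complement of 'contains `bbb`'. Use the same substring-matching states — q0 through q3 holding how much of `bbb` has just been matched — but flip the accepting set: everything except the trap q3 accepts.
4 states suffice.
        a   b  
>* q0   q0  q1 
 * q1   q0  q2 
 * q2   q0  q3 
   q3   q3  q3 
(> = start, * = accepting)

start=q0 accept=q0,q1,q2 q0-a->q0 q0-b->q1 q1-a->q0 q1-b->q2 q2-a->q0 q2-b->q3 q3-a->q3 q3-b->q3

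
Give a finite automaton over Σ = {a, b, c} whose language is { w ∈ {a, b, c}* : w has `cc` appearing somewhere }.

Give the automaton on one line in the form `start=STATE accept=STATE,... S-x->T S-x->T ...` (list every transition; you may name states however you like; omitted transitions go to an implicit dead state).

Track how much of `cc` has been matched so far: state S0 is no progress, S2 is the absorbing accept state reached once `cc` has occurred. Intermediate states record partial matches; on a mismatch, fall back to the longest reusable overlap.
3 states suffice.
        a   b   c  
>  S0   S0  S0  S1 
   S1   S0  S0  S2 
 * S2   S2  S2  S2 
(> = start, * = accepting)

start=S0 accept=S2 S0-a->S0 S0-b->S0 S0-c->S1 S1-a->S0 S1-b->S0 S1-c->S2 S2-a->S2 S2-b->S2 S2-c->S2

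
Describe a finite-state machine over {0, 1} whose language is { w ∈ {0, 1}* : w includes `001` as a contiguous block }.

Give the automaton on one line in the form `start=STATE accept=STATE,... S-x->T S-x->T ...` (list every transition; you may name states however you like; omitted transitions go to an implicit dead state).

start=q0 accept=q3 q0-0->q1 q0-1->q0 q1-0->q2 q1-1->q0 q2-0->q2 q2-1->q3 q3-0->q3 q3-1->q3

States q0..q2 record the length of the longest prefix of `001` that matches the current input suffix. Reaching q3 means `001` has been seen, and we stay there forever. Accept from q3.
A 4-state machine:
        0   1  
>  q0   q1  q0 
   q1   q2  q0 
   q2   q2  q3 
 * q3   q3  q3 
(> = start, * = accepting)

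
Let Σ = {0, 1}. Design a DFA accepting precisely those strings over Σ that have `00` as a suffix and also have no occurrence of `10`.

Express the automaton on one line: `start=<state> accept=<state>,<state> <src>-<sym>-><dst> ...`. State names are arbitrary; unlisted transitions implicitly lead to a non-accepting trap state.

start=s0 accept=s3 s0-0->s1 s0-1->s2 s1-0->s3 s1-1->s2 s2-0->s2 s2-1->s2 s3-0->s3 s3-1->s2

Handle the two conditions separately and then intersect. One (3 states) tracks how much of the suffix `00` has currently been matched; the other (3 states) tracks partial matches of the forbidden pattern `10`. Each combined state is a pair, one component from each; accept when both components accept. Equivalent product states are then merged.
A 4-state machine:
        0   1  
>  s0   s1  s2 
   s1   s3  s2 
   s2   s2  s2 
 * s3   s3  s2 
(> = start, * = accepting)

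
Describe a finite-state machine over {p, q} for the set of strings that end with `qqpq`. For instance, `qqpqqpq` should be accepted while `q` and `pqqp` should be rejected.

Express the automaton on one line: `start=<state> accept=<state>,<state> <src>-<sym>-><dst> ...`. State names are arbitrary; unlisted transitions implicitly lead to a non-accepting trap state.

start=S0 accept=S4 S0-p->S0 S0-q->S1 S1-p->S0 S1-q->S2 S2-p->S3 S2-q->S2 S3-p->S0 S3-q->S4 S4-p->S0 S4-q->S2

Let each state record the length of the longest suffix of the input read so far that is also a prefix of `qqpq`. S1 means the last symbol is `q`; S2 means the last 2 symbols are `qq`; S3 means the last 3 symbols are `qqp`; S4 means the last 4 symbols are `qqpq`. Accept only at S4, where the string currently ends in `qqpq`.
5 states suffice.
        p   q  
>  S0   S0  S1 
   S1   S0  S2 
   S2   S3  S2 
   S3   S0  S4 
 * S4   S0  S2 
(> = start, * = accepting)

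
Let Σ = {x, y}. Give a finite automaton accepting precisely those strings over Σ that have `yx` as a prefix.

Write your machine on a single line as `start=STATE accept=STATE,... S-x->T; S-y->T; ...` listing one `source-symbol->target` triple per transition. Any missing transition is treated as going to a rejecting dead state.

start=q0; accept=q2; q0-x->q3; q0-y->q1; q1-x->q2; q1-y->q3; q2-x->q2; q2-y->q2; q3-x->q3; q3-y->q3

Walk along `yx` while the input agrees: from q0 take `y` to q1, and so on. Any deviation drops to the rejecting sink q3. Once q2 is reached the prefix is confirmed and every continuation is accepted.
        x   y  
>  q0   q3  q1 
   q1   q2  q3 
 * q2   q2  q2 
   q3   q3  q3 
(> = start, * = accepting)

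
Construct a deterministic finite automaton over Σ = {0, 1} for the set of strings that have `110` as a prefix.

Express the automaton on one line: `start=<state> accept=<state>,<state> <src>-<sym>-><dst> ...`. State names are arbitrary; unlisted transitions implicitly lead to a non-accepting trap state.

start=S0 accept=S3 S0-0->S4 S0-1->S1 S1-0->S4 S1-1->S2 S2-0->S3 S2-1->S4 S3-0->S3 S3-1->S3 S4-0->S4 S4-1->S4

Walk along `110` while the input agrees: from S0 take `1` to S1, and so on. Any deviation drops to the rejecting sink S4. Once S3 is reached the prefix is confirmed and every continuation is accepted.
A 5-state machine:
        0   1  
>  S0   S4  S1 
   S1   S4  S2 
   S2   S3  S4 
 * S3   S3  S3 
   S4   S4  S4 
(> = start, * = accepting)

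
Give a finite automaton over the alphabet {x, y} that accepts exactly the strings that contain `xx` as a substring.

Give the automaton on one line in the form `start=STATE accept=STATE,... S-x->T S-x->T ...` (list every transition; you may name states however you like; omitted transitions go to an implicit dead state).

Track how much of `xx` has been matched so far: state S0 is no progress, S2 is the absorbing accept state reached once `xx` has occurred. Intermediate states record partial matches; on a mismatch, fall back to the longest reusable overlap.
        x   y  
>  S0   S1  S0 
   S1   S2  S0 
 * S2   S2  S2 
(> = start, * = accepting)

start=S0 accept=S2 S0-x->S1 S0-y->S0 S1-x->S2 S1-y->S0 S2-x->S2 S2-y->S2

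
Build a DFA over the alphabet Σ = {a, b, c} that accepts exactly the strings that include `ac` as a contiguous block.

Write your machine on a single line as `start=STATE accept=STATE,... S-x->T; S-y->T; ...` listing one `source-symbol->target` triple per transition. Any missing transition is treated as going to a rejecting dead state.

Track how much of `ac` has been matched so far: state S0 is no progress, S2 is the absorbing accept state reached once `ac` has occurred. Intermediate states record partial matches; on a mismatch, fall back to the longest reusable overlap.
With 3 states:
        a   b   c  
>  S0   S1  S0  S0 
   S1   S1  S0  S2 
 * S2   S2  S2  S2 
(> = start, * = accepting)

start=S0; accept=S2; S0-a->S1; S0-b->S0; S0-c->S0; S1-a->S1; S1-b->S0; S1-c->S2; S2-a->S2; S2-b->S2; S2-c->S2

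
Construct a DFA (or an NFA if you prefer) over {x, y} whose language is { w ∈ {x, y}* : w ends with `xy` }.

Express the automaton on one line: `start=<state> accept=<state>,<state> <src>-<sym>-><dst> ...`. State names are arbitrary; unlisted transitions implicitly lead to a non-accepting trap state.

start=q0 accept=q2 q0-x->q1 q0-y->q0 q1-x->q1 q1-y->q2 q2-x->q1 q2-y->q0

Let each state record the length of the longest suffix of the input read so far that is also a prefix of `xy`. q1 means the last symbol is `x`; q2 means the last 2 symbols are `xy`. Accept only at q2, where the string currently ends in `xy`.
A 3-state machine:
        x   y  
>  q0   q1  q0 
   q1   q1  q2 
 * q2   q1  q0 
(> = start, * = accepting)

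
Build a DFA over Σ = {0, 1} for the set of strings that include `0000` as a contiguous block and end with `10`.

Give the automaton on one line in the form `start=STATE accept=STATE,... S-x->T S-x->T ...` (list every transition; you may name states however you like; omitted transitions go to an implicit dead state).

Run two small machines in parallel and take their product. The first has 5 states tracking whether and how much of `0000` has been seen; the second has 3 states tracking how much of the suffix `10` has currently been matched. A product state is a pair (one from each), accepting exactly when both do. Minimizing collapses redundant product states.
With 7 states:
       0  1 
>  A   B  A 
   B   C  A 
   C   D  A 
   D   E  A 
   E   E  F 
   F   G  F 
 * G   E  F 
(> = start, * = accepting)

start=A accept=G A-0->B A-1->A B-0->C B-1->A C-0->D C-1->A D-0->E D-1->A E-0->E E-1->F F-0->G F-1->F G-0->E G-1->F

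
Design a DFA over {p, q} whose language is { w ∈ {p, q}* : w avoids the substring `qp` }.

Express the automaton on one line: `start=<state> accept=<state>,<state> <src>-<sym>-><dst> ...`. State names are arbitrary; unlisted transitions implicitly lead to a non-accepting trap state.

Track partial matches of the forbidden pattern `qp`. State s2 is a dead state reached once `qp` has occurred; every other state accepts. s0 means no part of `qp` is currently matched.
With 3 states:
        p   q  
>* s0   s0  s1 
 * s1   s2  s1 
   s2   s2  s2 
(> = start, * = accepting)

start=s0 accept=s0,s1 s0-p->s0 s0-q->s1 s1-p->s2 s1-q->s1 s2-p->s2 s2-q->s2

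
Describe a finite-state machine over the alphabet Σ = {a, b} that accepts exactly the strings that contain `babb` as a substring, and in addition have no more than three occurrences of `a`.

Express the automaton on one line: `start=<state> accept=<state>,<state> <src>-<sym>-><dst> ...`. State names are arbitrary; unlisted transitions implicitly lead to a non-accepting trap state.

Handle the two conditions separately and then intersect. The first has 5 states tracking whether and how much of `babb` has been seen; the second has 5 states tracking the count of `a`s, saturating at 4. A product state is a pair (one from each), accepting exactly when both do. Minimizing collapses redundant product states.
A 16-state machine:
          a    b  
>  q0     q1   q2 
   q1     q3   q4 
   q2     q5   q2 
   q3     q6   q7 
   q4     q8   q4 
   q5     q3   q9 
   q6     q6   q6 
   q7    q10   q7 
   q8     q6  q11 
   q9     q8  q12 
   q10    q6  q13 
   q11   q10  q14 
 * q12   q14  q12 
   q13    q6  q15 
 * q14   q15  q14 
 * q15    q6  q15 
(> = start, * = accepting)

start=q0 accept=q12,q14,q15 q0-a->q1 q0-b->q2 q1-a->q3 q1-b->q4 q2-a->q5 q2-b->q2 q3-a->q6 q3-b->q7 q4-a->q8 q4-b->q4 q5-a->q3 q5-b->q9 q6-a->q6 q6-b->q6 q7-a->q10 q7-b->q7 q8-a->q6 q8-b->q11 q9-a->q8 q9-b->q12 q10-a->q6 q10-b->q13 q11-a->q10 q11-b->q14 q12-a->q14 q12-b->q12 q13-a->q6 q13-b->q15 q14-a->q15 q14-b->q14 q15-a->q6 q15-b->q15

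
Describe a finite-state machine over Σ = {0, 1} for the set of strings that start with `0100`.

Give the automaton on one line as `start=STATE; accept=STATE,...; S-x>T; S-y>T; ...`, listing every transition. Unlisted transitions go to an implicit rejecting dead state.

start=S0; accept=S4; S0-0>S1; S0-1>S5; S1-0>S5; S1-1>S2; S2-0>S3; S2-1>S5; S3-0>S4; S3-1>S5; S4-0>S4; S4-1>S4; S5-0>S5; S5-1>S5

Walk along `0100` while the input agrees: from S0 take `0` to S1, and so on. Any deviation drops to the rejecting sink S5. Once S4 is reached the prefix is confirmed and every continuation is accepted.
6 states suffice.
        0   1  
>  S0   S1  S5 
   S1   S5  S2 
   S2   S3  S5 
   S3   S4  S5 
 * S4   S4  S4 
   S5   S5  S5 
(> = start, * = accepting)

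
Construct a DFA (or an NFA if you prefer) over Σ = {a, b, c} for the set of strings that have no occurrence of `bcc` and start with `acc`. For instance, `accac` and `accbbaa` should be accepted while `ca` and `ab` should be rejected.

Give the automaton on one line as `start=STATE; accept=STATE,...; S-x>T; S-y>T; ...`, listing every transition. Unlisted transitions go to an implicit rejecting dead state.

Run two small machines in parallel and take their product. The first has 4 states tracking partial matches of the forbidden pattern `bcc`; the second has 5 states tracking whether the input so far still matches the prefix `acc`. A product state is a pair (one from each), accepting exactly when both do. Minimizing collapses redundant product states.
        a   b   c  
>  s0   s1  s2  s2 
   s1   s2  s2  s3 
   s2   s2  s2  s2 
   s3   s2  s2  s4 
 * s4   s4  s5  s4 
 * s5   s4  s5  s6 
 * s6   s4  s5  s2 
(> = start, * = accepting)

start=s0; accept=s4,s5,s6; s0-a>s1; s0-b>s2; s0-c>s2; s1-a>s2; s1-b>s2; s1-c>s3; s2-a>s2; s2-b>s2; s2-c>s2; s3-a>s2; s3-b>s2; s3-c>s4; s4-a>s4; s4-b>s5; s4-c>s4; s5-a>s4; s5-b>s5; s5-c>s6; s6-a>s4; s6-b>s5; s6-c>s2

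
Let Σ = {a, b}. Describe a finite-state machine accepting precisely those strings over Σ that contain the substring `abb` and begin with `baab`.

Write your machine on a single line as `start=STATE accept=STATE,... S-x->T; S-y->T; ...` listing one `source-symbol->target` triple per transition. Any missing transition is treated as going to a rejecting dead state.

start=s0; accept=s7; s0-a->s1; s0-b->s2; s1-a->s1; s1-b->s1; s2-a->s3; s2-b->s1; s3-a->s4; s3-b->s1; s4-a->s1; s4-b->s5; s5-a->s6; s5-b->s7; s6-a->s6; s6-b->s5; s7-a->s7; s7-b->s7

Run two small machines in parallel and take their product. The first has 4 states tracking whether and how much of `abb` has been seen; the second has 6 states tracking whether the input so far still matches the prefix `baab`. A product state is a pair (one from each), accepting exactly when both do. Minimizing collapses redundant product states.
8 states suffice.
        a   b  
>  s0   s1  s2 
   s1   s1  s1 
   s2   s3  s1 
   s3   s4  s1 
   s4   s1  s5 
   s5   s6  s7 
   s6   s6  s5 
 * s7   s7  s7 
(> = start, * = accepting)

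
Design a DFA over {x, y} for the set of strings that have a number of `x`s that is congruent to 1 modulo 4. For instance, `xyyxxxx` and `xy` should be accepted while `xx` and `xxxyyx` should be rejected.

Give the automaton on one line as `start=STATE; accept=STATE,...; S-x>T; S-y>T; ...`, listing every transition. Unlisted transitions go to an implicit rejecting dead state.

Keep the running count of `x`s modulo 4: each `x` advances along the cycle S0 → S1 → S2 → S3 → S0 while other symbols loop. Accept at S1.
A 4-state machine:
        x   y  
>  S0   S1  S0 
 * S1   S2  S1 
   S2   S3  S2 
   S3   S0  S3 
(> = start, * = accepting)

start=S0; accept=S1; S0-x>S1; S0-y>S0; S1-x>S2; S1-y>S1; S2-x>S3; S2-y>S2; S3-x>S0; S3-y>S3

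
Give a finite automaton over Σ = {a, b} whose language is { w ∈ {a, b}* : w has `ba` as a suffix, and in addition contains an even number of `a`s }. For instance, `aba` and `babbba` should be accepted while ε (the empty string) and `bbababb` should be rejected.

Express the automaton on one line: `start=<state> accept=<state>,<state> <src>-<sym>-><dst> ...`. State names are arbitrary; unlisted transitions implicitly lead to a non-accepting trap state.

start=q0 accept=q3 q0-a->q1 q0-b->q0 q1-a->q0 q1-b->q2 q2-a->q3 q2-b->q2 q3-a->q1 q3-b->q0

Build one automaton per condition and run them in lockstep. The first has 3 states tracking how much of the suffix `ba` has currently been matched; the second has 2 states tracking the count of `a`s modulo 2. A product state is a pair (one from each), accepting exactly when both do. After merging equivalent states the machine shrinks.
With 4 states:
        a   b  
>  q0   q1  q0 
   q1   q0  q2 
   q2   q3  q2 
 * q3   q1  q0 
(> = start, * = accepting)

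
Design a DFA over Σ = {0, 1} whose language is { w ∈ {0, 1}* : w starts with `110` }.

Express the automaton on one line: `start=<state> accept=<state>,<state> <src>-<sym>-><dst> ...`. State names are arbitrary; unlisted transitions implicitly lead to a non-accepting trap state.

Walk along `110` while the input agrees: from A take `1` to B, and so on. Any deviation drops to the rejecting sink E. Once D is reached the prefix is confirmed and every continuation is accepted.
       0  1 
>  A   E  B 
   B   E  C 
   C   D  E 
 * D   D  D 
   E   E  E 
(> = start, * = accepting)

start=A accept=D A-0->E A-1->B B-0->E B-1->C C-0->D C-1->E D-0->D D-1->D E-0->E E-1->E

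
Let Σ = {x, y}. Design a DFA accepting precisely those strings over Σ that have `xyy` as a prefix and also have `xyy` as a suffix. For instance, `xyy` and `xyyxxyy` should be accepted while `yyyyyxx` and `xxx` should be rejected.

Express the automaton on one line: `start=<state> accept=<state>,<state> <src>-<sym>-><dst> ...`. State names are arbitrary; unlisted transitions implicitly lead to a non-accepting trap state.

Run two small machines in parallel and take their product. One (5 states) tracks whether the input so far still matches the prefix `xyy`; the other (4 states) tracks how much of the suffix `xyy` has currently been matched. Each combined state is a pair, one component from each; accept when both components accept. After merging equivalent states the machine shrinks.
With 8 states:
        x   y  
>  s0   s1  s2 
   s1   s2  s3 
   s2   s2  s2 
   s3   s2  s4 
 * s4   s5  s6 
   s5   s5  s7 
   s6   s5  s6 
   s7   s5  s4 
(> = start, * = accepting)

start=s0 accept=s4 s0-x->s1 s0-y->s2 s1-x->s2 s1-y->s3 s2-x->s2 s2-y->s2 s3-x->s2 s3-y->s4 s4-x->s5 s4-y->s6 s5-x->s5 s5-y->s7 s6-x->s5 s6-y->s6 s7-x->s5 s7-y->s4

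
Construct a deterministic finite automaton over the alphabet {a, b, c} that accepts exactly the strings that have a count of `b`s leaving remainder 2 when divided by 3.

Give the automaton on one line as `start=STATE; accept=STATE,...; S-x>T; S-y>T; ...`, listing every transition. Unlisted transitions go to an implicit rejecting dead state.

start=s0; accept=s2; s0-a>s0; s0-b>s1; s0-c>s0; s1-a>s1; s1-b>s2; s1-c>s1; s2-a>s2; s2-b>s0; s2-c>s2

Keep the running count of `b`s modulo 3: each `b` advances along the cycle s0 → s1 → s2 → s0 while other symbols loop. Accept at s2.
A 3-state machine:
        a   b   c  
>  s0   s0  s1  s0 
   s1   s1  s2  s1 
 * s2   s2  s0  s2 
(> = start, * = accepting)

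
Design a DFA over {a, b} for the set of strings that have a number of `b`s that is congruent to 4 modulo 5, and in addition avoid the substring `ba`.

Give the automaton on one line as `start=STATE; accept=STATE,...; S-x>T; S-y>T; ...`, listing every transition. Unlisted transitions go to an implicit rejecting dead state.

Run two small machines in parallel and take their product. The first has 5 states tracking the count of `b`s modulo 5; the second has 3 states tracking partial matches of the forbidden pattern `ba`. A product state is a pair (one from each), accepting exactly when both do.
          a    b  
>  q0     q0   q1 
   q1     q2   q3 
   q2     q2   q4 
   q3     q4   q5 
   q4     q4   q6 
   q5     q6   q7 
   q6     q6   q8 
 * q7     q8   q9 
   q8     q8  q10 
   q9    q10   q1 
   q10   q10   q2 
(> = start, * = accepting)

start=q0; accept=q7; q0-a>q0; q0-b>q1; q1-a>q2; q1-b>q3; q2-a>q2; q2-b>q4; q3-a>q4; q3-b>q5; q4-a>q4; q4-b>q6; q5-a>q6; q5-b>q7; q6-a>q6; q6-b>q8; q7-a>q8; q7-b>q9; q8-a>q8; q8-b>q10; q9-a>q10; q9-b>q1; q10-a>q10; q10-b>q2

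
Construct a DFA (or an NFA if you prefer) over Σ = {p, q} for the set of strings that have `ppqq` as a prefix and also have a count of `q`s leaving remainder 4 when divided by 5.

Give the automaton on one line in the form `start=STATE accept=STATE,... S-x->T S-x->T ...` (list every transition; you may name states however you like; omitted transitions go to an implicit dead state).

Run two small machines in parallel and take their product. The first has 6 states tracking whether the input so far still matches the prefix `ppqq`; the second has 5 states tracking the count of `q`s modulo 5. A product state is a pair (one from each), accepting exactly when both do.
14 states suffice.
          p    q  
>  s0     s1   s2 
   s1     s3   s2 
   s2     s2   s4 
   s3     s5   s6 
   s4     s4   s7 
   s5     s5   s2 
   s6     s2   s8 
   s7     s7   s9 
   s8     s8  s10 
   s9     s9   s5 
   s10   s10  s11 
 * s11   s11  s12 
   s12   s12  s13 
   s13   s13   s8 
(> = start, * = accepting)

start=s0 accept=s11 s0-p->s1 s0-q->s2 s1-p->s3 s1-q->s2 s2-p->s2 s2-q->s4 s3-p->s5 s3-q->s6 s4-p->s4 s4-q->s7 s5-p->s5 s5-q->s2 s6-p->s2 s6-q->s8 s7-p->s7 s7-q->s9 s8-p->s8 s8-q->s10 s9-p->s9 s9-q->s5 s10-p->s10 s10-q->s11 s11-p->s11 s11-q->s12 s12-p->s12 s12-q->s13 s13-p->s13 s13-q->s8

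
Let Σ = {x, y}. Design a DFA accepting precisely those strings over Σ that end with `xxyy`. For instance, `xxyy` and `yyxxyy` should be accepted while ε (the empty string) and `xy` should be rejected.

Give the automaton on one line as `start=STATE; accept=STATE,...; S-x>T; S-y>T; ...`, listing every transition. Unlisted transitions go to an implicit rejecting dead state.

start=S0; accept=S4; S0-x>S1; S0-y>S0; S1-x>S2; S1-y>S0; S2-x>S2; S2-y>S3; S3-x>S1; S3-y>S4; S4-x>S1; S4-y>S0

Let each state record the length of the longest suffix of the input read so far that is also a prefix of `xxyy`. S1 means the last symbol is `x`; S2 means the last 2 symbols are `xx`; S3 means the last 3 symbols are `xxy`; S4 means the last 4 symbols are `xxyy`. Accept only at S4, where the string currently ends in `xxyy`.
A 5-state machine:
        x   y  
>  S0   S1  S0 
   S1   S2  S0 
   S2   S2  S3 
   S3   S1  S4 
 * S4   S1  S0 
(> = start, * = accepting)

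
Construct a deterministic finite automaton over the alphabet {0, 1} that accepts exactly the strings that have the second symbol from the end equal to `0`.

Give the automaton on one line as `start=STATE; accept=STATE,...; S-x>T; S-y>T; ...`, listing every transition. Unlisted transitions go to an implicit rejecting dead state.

start=q0; accept=q3,q4; q0-0>q1; q0-1>q2; q1-0>q3; q1-1>q4; q2-0>q5; q2-1>q6; q3-0>q3; q3-1>q4; q4-0>q5; q4-1>q6; q5-0>q3; q5-1>q4; q6-0>q5; q6-1>q6

Because acceptance depends on a position counted from the end, the machine has to buffer the most recent 2 symbols. Make each state the string of the last up-to-2 symbols read; on input `x` shift the window left and append `x`. Accept when the buffered window has length 2 and begins with `0`.
With 7 states:
        0   1  
>  q0   q1  q2 
   q1   q3  q4 
   q2   q5  q6 
 * q3   q3  q4 
 * q4   q5  q6 
   q5   q3  q4 
   q6   q5  q6 
(> = start, * = accepting)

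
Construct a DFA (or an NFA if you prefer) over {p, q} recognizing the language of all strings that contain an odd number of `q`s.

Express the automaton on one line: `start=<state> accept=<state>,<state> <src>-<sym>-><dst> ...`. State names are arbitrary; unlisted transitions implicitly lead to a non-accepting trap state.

start=A accept=B A-p->A A-q->B B-p->B B-q->A

The only thing that matters is how many `q`s have appeared, reduced mod 2. Use one state per residue: A for 0, …, B for 1. Reading `q` moves to the next residue; anything else stays put. B is accepting.
2 states suffice.
       p  q 
>  A   A  B 
 * B   B  A 
(> = start, * = accepting)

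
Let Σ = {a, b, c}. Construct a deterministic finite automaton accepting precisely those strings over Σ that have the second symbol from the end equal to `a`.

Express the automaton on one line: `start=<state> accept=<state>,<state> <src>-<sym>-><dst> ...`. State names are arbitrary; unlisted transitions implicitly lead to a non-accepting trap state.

A DFA must remember the last 2 symbols (since which symbol is second-to-last isn't known until the input ends). Use one state per possible window of the last ≤2 symbols; accept from those whose window starts with `a`.
A 13-state machine:
          a    b    c  
>  S0     S1   S2   S3 
   S1     S4   S5   S6 
   S2     S7   S8   S9 
   S3    S10  S11  S12 
 * S4     S4   S5   S6 
 * S5     S7   S8   S9 
 * S6    S10  S11  S12 
   S7     S4   S5   S6 
   S8     S7   S8   S9 
   S9    S10  S11  S12 
   S10    S4   S5   S6 
   S11    S7   S8   S9 
   S12   S10  S11  S12 
(> = start, * = accepting)

start=S0 accept=S4,S5,S6 S0-a->S1 S0-b->S2 S0-c->S3 S1-a->S4 S1-b->S5 S1-c->S6 S2-a->S7 S2-b->S8 S2-c->S9 S3-a->S10 S3-b->S11 S3-c->S12 S4-a->S4 S4-b->S5 S4-c->S6 S5-a->S7 S5-b->S8 S5-c->S9 S6-a->S10 S6-b->S11 S6-c->S12 S7-a->S4 S7-b->S5 S7-c->S6 S8-a->S7 S8-b->S8 S8-c->S9 S9-a->S10 S9-b->S11 S9-c->S12 S10-a->S4 S10-b->S5 S10-c->S6 S11-a->S7 S11-b->S8 S11-c->S9 S12-a->S10 S12-b->S11 S12-c->S12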